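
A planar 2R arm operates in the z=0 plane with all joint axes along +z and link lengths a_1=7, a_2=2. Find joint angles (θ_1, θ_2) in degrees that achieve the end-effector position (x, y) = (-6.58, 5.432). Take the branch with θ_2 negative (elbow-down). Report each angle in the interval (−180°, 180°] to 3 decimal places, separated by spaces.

cos θ_2 = (72.8030−7²−2²)/(2·7·2) = 0.7073; θ_2 = -44.9883° (elbow-down)
β = atan2(5.4320,-6.5800) = 140.4592°; ψ = atan2(-1.4139,8.4145) = -9.5386°
θ_1 = β − ψ = 149.9978°

149.998 -44.988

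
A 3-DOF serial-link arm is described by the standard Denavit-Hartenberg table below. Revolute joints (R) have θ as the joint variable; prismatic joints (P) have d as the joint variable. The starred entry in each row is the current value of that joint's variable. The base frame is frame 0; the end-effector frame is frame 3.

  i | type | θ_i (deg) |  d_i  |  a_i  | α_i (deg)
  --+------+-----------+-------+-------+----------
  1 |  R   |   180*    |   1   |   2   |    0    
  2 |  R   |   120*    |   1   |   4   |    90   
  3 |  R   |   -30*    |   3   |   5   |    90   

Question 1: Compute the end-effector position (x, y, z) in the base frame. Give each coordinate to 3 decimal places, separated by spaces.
after link 1: o_1 = (-2.0000, 0.0000, 1.0000)
after link 2: o_2 = (-0.0000, -3.4641, 2.0000)
after link 3: o_3 = (-0.4330, -8.7141, -0.5000)

-0.433 -8.714 -0.500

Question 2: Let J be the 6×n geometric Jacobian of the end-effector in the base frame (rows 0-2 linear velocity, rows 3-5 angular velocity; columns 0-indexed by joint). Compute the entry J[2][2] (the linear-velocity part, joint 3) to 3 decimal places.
4.330

axis z_2 = (-0.8660,-0.5000,0.0000); lever o_n−o_2 = (-0.4330,-5.2500,-2.5000)
cross product → J_v[:, 2] = (1.2500,-2.1651,4.3301)
J_ω[:, 2] = z_2
entry J[2][2] = 4.3301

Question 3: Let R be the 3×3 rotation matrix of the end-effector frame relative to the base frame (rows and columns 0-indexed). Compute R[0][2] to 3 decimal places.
-0.250

End-effector z-axis (col 2 of R) = (-0.2500,0.4330,-0.8660)
R[0][2] = -0.2500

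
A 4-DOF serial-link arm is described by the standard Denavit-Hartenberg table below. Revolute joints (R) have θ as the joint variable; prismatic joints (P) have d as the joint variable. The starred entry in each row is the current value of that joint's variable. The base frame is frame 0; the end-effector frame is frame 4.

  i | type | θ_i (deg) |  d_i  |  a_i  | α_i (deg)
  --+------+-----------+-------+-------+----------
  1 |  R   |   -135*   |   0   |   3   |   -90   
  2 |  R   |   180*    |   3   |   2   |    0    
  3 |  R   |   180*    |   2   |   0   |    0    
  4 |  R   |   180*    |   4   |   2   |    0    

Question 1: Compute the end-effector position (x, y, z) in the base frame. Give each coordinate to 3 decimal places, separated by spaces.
after link 1: o_1 = (-2.1213, -2.1213, 0.0000)
after link 2: o_2 = (1.4142, -2.8284, -0.0000)
after link 3: o_3 = (2.8284, -4.2426, 0.0000)
after link 4: o_4 = (7.0711, -5.6569, -0.0000)

7.071 -5.657 -0.000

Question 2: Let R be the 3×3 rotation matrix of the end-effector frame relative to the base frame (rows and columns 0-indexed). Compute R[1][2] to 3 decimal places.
End-effector z-axis (col 2 of R) = (0.7071,-0.7071,0.0000)
R[1][2] = -0.7071

-0.707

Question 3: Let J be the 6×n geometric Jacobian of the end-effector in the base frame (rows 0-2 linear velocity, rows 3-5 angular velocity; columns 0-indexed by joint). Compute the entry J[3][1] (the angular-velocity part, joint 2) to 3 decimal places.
axis z_1 = (0.7071,-0.7071,0.0000); lever o_n−o_1 = (9.1924,-3.5355,-0.0000)
cross product → J_v[:, 1] = (0.0000,0.0000,4.0000)
J_ω[:, 1] = z_1
entry J[3][1] = 0.7071

0.707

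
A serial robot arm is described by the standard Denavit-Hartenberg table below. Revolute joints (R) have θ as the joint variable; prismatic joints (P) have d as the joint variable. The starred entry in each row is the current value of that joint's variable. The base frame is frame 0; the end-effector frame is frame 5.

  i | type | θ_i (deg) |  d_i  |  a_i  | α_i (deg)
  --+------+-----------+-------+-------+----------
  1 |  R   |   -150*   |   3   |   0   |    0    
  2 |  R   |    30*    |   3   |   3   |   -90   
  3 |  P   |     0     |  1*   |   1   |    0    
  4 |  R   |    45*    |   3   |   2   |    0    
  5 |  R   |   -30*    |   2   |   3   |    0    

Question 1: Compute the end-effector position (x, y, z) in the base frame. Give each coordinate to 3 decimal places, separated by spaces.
1.040 -10.198 3.809

after link 1: o_1 = (0.0000, 0.0000, 3.0000)
after link 2: o_2 = (-1.5000, -2.5981, 6.0000)
after link 3: o_3 = (-1.1340, -3.9641, 6.0000)
after link 4: o_4 = (0.7570, -6.6888, 4.5858)
after link 5: o_5 = (1.0402, -10.1984, 3.8093)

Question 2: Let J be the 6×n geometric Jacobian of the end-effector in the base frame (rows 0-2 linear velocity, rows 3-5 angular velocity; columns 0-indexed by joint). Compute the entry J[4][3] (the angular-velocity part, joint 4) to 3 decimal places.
axis z_3 = (0.8660,-0.5000,0.0000); lever o_n−o_3 = (2.1741,-6.2343,-2.1907)
cross product → J_v[:, 3] = (1.0953,1.8972,-4.3120)
J_ω[:, 3] = z_3
entry J[4][3] = -0.5000

-0.500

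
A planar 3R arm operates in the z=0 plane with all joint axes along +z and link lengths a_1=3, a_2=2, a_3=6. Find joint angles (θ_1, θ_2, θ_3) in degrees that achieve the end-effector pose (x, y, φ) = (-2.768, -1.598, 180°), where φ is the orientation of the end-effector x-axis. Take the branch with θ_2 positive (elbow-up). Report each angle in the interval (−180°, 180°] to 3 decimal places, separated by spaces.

-60.000 90.003 149.997

wrist centre = target − a_3·(cos φ, sin φ) = (3.2320, -1.5980)
cos θ_2 = (12.9994−3²−2²)/(2·3·2) = -0.0000; θ_2 = 90.0027° (elbow-up)
β = atan2(-1.5980,3.2320) = -26.3092°; ψ = atan2(2.0000,2.9999) = 33.6909°
θ_1 = β − ψ = -60.0001°
θ_3 = φ − θ_1 − θ_2 = 149.9974° (wrapped to (-180°,180°])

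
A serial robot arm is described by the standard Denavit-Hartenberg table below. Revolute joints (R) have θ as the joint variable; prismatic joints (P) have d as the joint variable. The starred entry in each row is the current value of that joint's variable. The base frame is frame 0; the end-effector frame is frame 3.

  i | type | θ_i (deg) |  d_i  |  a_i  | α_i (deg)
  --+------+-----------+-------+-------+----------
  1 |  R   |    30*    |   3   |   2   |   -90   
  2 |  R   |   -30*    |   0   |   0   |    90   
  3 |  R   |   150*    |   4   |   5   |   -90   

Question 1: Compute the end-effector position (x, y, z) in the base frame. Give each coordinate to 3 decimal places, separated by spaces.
after link 1: o_1 = (1.7321, 1.0000, 3.0000)
after link 2: o_2 = (1.7321, 1.0000, 3.0000)
after link 3: o_3 = (-4.4976, 0.2901, 4.2990)

-4.498 0.290 4.299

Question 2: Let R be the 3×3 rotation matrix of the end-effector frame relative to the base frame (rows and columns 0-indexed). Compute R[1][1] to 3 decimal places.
End-effector y-axis (col 1 of R) = (0.4330,0.2500,-0.8660)
R[1][1] = 0.2500

0.250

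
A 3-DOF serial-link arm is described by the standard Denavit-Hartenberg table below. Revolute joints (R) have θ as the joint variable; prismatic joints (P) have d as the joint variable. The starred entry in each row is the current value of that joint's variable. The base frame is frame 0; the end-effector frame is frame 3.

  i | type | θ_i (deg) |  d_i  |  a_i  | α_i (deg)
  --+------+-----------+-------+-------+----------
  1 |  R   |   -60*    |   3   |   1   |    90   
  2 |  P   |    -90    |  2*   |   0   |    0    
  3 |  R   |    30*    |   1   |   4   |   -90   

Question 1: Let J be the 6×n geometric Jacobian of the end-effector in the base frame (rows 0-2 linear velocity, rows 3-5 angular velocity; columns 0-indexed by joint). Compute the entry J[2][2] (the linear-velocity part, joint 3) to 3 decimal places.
axis z_2 = (-0.8660,-0.5000,0.0000); lever o_n−o_2 = (0.1340,-2.2321,-3.4641)
cross product → J_v[:, 2] = (1.7321,-3.0000,2.0000)
J_ω[:, 2] = z_2
entry J[2][2] = 2.0000

2.000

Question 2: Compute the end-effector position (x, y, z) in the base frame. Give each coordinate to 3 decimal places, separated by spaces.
after link 1: o_1 = (0.5000, -0.8660, 3.0000)
after link 2: o_2 = (-1.2321, -1.8660, 3.0000)
after link 3: o_3 = (-1.0981, -4.0981, -0.4641)

-1.098 -4.098 -0.464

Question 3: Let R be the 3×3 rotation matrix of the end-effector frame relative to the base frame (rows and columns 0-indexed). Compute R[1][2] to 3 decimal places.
End-effector z-axis (col 2 of R) = (0.4330,-0.7500,0.5000)
R[1][2] = -0.7500

-0.750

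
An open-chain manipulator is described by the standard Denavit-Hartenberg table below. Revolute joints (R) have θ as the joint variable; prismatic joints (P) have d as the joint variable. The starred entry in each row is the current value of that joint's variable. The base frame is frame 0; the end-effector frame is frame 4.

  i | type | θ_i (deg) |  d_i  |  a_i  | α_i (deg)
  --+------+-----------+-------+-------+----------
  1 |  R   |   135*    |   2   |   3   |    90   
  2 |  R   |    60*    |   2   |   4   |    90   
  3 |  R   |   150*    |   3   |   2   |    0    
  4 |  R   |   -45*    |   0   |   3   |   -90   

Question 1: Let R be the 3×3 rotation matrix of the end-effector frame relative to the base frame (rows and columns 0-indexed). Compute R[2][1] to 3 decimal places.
0.500

End-effector y-axis (col 1 of R) = (0.6124,-0.6124,0.5000)
R[2][1] = 0.5000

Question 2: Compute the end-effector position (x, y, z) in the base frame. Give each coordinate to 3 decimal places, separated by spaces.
after link 1: o_1 = (-2.1213, 2.1213, 2.0000)
after link 2: o_2 = (-2.1213, 4.9497, 5.4641)
after link 3: o_3 = (-2.6390, 6.8816, 2.4641)
after link 4: o_4 = (-0.3154, 8.6561, 1.7917)

-0.315 8.656 1.792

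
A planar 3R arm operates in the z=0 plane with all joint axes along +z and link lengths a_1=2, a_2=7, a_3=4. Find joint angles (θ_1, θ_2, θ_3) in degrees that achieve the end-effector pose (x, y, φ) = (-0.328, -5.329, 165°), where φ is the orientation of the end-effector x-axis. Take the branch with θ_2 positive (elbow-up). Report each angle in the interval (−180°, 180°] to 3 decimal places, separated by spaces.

-134.990 89.989 -149.999

wrist centre = target − a_3·(cos φ, sin φ) = (3.5357, -6.3643)
cos θ_2 = (53.0052−2²−7²)/(2·2·7) = 0.0002; θ_2 = 89.9893° (elbow-up)
β = atan2(-6.3643,3.5357) = -60.9454°; ψ = atan2(7.0000,2.0013) = 74.0447°
θ_1 = β − ψ = -134.9902°
θ_3 = φ − θ_1 − θ_2 = -149.9992° (wrapped to (-180°,180°])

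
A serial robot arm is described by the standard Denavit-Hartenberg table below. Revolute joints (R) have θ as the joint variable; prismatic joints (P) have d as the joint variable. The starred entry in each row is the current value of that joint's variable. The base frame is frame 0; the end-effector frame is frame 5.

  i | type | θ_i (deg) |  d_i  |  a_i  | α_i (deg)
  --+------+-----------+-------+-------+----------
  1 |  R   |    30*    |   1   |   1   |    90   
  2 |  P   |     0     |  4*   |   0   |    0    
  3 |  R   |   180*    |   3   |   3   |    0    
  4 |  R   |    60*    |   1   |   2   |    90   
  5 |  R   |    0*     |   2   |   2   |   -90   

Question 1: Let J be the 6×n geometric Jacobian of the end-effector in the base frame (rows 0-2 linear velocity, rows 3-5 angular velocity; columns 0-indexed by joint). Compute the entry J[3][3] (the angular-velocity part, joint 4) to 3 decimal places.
0.500

axis z_3 = (0.5000,-0.8660,0.0000); lever o_n−o_3 = (-2.7321,-2.7321,-2.4641)
cross product → J_v[:, 3] = (2.1340,1.2321,-3.7321)
J_ω[:, 3] = z_3
entry J[3][3] = 0.5000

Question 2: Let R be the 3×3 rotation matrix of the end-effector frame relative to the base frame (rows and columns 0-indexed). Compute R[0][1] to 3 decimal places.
End-effector y-axis (col 1 of R) = (0.7500,0.4330,-0.5000)
R[0][1] = 0.7500

0.750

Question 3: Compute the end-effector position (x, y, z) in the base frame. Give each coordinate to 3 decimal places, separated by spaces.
after link 1: o_1 = (0.8660, 0.5000, 1.0000)
after link 2: o_2 = (2.8660, -2.9641, 1.0000)
after link 3: o_3 = (1.7679, -7.0622, 1.0000)
after link 4: o_4 = (1.4019, -8.4282, -0.7321)
after link 5: o_5 = (-0.9641, -9.7942, -1.4641)

-0.964 -9.794 -1.464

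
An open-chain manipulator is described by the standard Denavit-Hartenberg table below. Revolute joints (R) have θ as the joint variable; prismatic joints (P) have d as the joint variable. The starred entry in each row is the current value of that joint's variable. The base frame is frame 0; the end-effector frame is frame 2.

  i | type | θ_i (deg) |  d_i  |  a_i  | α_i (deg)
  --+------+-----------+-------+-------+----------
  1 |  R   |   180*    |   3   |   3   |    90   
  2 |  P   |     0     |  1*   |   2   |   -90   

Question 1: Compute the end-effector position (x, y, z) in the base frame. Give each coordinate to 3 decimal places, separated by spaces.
-5.000 1.000 3.000

after link 1: o_1 = (-3.0000, 0.0000, 3.0000)
after link 2: o_2 = (-5.0000, 1.0000, 3.0000)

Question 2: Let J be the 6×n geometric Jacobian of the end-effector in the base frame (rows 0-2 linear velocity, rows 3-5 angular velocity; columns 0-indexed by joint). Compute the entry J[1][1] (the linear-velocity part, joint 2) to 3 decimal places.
prismatic axis z_1 = (0.0000,1.0000,0.0000)
J_v[:, 1] = z_1; J_ω[:, 1] = (0,0,0)
entry J[1][1] = 1.0000

1.000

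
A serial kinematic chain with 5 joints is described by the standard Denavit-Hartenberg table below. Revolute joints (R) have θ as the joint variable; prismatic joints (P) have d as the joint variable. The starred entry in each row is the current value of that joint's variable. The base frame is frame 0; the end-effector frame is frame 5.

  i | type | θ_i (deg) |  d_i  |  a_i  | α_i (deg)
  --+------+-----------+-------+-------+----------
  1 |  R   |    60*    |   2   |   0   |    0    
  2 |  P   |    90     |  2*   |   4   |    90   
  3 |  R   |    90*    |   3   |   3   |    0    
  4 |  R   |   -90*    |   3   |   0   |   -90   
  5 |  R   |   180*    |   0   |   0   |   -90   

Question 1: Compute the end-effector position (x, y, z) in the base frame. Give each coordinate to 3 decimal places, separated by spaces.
after link 1: o_1 = (0.0000, 0.0000, 2.0000)
after link 2: o_2 = (-3.4641, 2.0000, 4.0000)
after link 3: o_3 = (-1.9641, 4.5981, 7.0000)
after link 4: o_4 = (-0.4641, 7.1962, 7.0000)
after link 5: o_5 = (-0.4641, 7.1962, 7.0000)

-0.464 7.196 7.000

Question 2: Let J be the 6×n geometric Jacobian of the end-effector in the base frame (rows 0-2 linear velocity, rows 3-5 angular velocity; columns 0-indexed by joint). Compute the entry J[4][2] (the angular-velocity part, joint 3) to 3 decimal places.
0.866

axis z_2 = (0.5000,0.8660,0.0000); lever o_n−o_2 = (3.0000,5.1962,3.0000)
cross product → J_v[:, 2] = (2.5981,-1.5000,0.0000)
J_ω[:, 2] = z_2
entry J[4][2] = 0.8660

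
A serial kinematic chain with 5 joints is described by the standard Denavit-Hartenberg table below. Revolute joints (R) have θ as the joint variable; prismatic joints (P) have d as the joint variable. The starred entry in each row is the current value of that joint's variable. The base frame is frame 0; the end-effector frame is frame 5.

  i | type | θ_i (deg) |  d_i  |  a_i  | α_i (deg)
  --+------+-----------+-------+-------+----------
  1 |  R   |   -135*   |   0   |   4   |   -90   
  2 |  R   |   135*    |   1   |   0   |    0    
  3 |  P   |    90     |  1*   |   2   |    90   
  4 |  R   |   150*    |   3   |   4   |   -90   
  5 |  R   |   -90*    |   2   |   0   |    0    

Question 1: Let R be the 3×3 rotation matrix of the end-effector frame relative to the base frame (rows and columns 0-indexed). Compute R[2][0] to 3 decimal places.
End-effector x-axis (col 0 of R) = (0.5000,0.5000,-0.7071)
R[2][0] = -0.7071

-0.707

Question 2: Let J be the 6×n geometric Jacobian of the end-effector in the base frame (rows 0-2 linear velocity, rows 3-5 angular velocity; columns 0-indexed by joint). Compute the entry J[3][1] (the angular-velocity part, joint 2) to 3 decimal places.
0.707

axis z_1 = (0.7071,-0.7071,0.0000); lever o_n−o_1 = (1.8716,-1.3357,-3.8637)
cross product → J_v[:, 1] = (2.7321,2.7321,0.3789)
J_ω[:, 1] = z_1
entry J[3][1] = 0.7071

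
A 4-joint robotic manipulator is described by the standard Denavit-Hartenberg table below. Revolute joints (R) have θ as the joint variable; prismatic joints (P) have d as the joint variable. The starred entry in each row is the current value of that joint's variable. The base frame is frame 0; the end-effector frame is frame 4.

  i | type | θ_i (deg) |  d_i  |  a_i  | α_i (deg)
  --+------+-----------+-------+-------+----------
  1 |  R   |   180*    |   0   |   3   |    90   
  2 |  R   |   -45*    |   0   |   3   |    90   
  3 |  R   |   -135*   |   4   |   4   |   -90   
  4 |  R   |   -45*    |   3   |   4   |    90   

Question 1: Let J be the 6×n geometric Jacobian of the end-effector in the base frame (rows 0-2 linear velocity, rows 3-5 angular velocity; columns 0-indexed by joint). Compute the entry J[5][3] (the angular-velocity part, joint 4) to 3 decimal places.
-0.500

axis z_3 = (-0.5000,-0.7071,-0.5000); lever o_n−o_3 = (1.9142,-4.1213,-2.0858)
cross product → J_v[:, 3] = (-0.5858,-2.0000,3.4142)
J_ω[:, 3] = z_3
entry J[5][3] = -0.5000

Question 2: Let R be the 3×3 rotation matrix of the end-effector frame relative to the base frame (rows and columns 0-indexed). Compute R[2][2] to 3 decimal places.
-0.854

End-effector z-axis (col 2 of R) = (0.1464,0.5000,-0.8536)
R[2][2] = -0.8536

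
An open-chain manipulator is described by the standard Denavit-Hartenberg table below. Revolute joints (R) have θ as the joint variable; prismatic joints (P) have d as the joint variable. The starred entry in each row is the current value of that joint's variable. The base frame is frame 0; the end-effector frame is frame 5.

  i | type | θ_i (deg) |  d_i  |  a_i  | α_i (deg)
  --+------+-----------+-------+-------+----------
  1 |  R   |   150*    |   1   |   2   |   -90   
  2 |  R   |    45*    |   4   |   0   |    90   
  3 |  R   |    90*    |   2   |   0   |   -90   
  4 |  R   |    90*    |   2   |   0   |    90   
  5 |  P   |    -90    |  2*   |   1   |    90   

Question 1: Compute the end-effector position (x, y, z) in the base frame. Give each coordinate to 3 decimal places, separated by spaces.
after link 1: o_1 = (-1.7321, 1.0000, 1.0000)
after link 2: o_2 = (-3.7321, -2.4641, 1.0000)
after link 3: o_3 = (-4.9568, -1.7570, 2.4142)
after link 4: o_4 = (-3.7321, -2.4641, 3.8284)
after link 5: o_5 = (-5.3444, -3.8426, 3.1213)

-5.344 -3.843 3.121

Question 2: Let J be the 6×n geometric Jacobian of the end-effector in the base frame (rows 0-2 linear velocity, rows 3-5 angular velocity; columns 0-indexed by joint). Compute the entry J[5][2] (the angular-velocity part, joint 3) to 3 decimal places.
0.707

axis z_2 = (-0.6124,0.3536,0.7071); lever o_n−o_2 = (-1.6124,-1.3785,2.1213)
cross product → J_v[:, 2] = (1.7247,0.1589,1.4142)
J_ω[:, 2] = z_2
entry J[5][2] = 0.7071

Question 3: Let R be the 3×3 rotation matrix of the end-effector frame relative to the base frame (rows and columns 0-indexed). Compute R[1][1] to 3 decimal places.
End-effector y-axis (col 1 of R) = (-0.5000,-0.8660,0.0000)
R[1][1] = -0.8660

-0.866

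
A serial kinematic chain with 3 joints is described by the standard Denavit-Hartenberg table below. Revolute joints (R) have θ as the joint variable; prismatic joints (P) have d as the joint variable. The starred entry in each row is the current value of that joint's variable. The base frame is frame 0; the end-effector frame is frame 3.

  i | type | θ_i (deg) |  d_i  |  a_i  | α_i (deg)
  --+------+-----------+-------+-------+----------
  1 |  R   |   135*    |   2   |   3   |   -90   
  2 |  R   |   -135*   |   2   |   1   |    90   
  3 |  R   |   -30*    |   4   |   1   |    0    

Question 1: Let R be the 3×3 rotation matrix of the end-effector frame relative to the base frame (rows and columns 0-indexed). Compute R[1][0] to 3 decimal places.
End-effector x-axis (col 0 of R) = (0.7866,-0.0795,0.6124)
R[1][0] = -0.0795

-0.079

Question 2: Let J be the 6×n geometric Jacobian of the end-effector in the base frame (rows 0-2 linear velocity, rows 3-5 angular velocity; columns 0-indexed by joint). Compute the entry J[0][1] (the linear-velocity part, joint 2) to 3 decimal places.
axis z_1 = (-0.7071,-0.7071,0.0000); lever o_n−o_1 = (1.8724,-3.9937,-1.5089)
cross product → J_v[:, 1] = (1.0670,-1.0670,4.1479)
J_ω[:, 1] = z_1
entry J[0][1] = 1.0670

1.067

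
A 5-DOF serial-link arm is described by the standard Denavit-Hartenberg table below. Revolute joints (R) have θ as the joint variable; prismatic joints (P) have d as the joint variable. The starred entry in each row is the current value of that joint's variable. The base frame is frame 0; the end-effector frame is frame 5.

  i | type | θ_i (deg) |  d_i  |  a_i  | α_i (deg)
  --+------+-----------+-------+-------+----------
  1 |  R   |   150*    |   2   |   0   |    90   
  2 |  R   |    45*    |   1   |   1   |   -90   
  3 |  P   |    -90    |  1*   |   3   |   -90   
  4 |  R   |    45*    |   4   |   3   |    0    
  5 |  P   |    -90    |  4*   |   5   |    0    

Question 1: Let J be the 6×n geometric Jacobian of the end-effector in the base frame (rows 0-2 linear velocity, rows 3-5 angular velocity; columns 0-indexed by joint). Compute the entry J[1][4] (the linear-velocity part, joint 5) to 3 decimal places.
prismatic axis z_4 = (-0.6124,0.3536,0.7071)
J_v[:, 4] = z_4; J_ω[:, 4] = (0,0,0)
entry J[1][4] = 0.3536

0.354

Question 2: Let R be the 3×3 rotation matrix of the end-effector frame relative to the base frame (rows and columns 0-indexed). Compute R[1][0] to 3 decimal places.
0.362

End-effector x-axis (col 0 of R) = (0.7866,0.3624,0.5000)
R[1][0] = 0.3624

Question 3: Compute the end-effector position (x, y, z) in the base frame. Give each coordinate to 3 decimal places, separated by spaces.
after link 1: o_1 = (0.0000, 0.0000, 2.0000)
after link 2: o_2 = (-0.1124, 1.2196, 2.7071)
after link 3: o_3 = (2.0000, 3.4641, 3.4142)
after link 4: o_4 = (-0.6879, 7.4654, 4.7426)
after link 5: o_5 = (0.7955, 10.6915, 10.0711)

0.795 10.692 10.071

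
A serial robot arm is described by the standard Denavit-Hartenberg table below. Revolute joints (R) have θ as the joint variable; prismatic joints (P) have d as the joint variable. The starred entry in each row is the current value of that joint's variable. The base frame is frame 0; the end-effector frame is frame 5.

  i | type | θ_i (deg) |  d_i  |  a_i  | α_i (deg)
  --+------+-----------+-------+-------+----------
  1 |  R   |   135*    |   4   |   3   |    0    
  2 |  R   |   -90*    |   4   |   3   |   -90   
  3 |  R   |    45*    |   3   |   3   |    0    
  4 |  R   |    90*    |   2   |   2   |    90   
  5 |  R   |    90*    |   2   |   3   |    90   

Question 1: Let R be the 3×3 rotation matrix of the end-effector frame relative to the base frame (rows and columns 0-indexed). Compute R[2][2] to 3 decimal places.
-0.707

End-effector z-axis (col 2 of R) = (-0.5000,-0.5000,-0.7071)
R[2][2] = -0.7071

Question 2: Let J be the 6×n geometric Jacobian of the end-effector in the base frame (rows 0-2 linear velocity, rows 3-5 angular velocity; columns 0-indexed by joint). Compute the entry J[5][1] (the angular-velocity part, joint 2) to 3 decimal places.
axis z_1 = (0.0000,0.0000,1.0000); lever o_n−o_1 = (-2.0355,9.2782,-0.9497)
cross product → J_v[:, 1] = (-9.2782,-2.0355,0.0000)
J_ω[:, 1] = z_1
entry J[5][1] = 1.0000

1.000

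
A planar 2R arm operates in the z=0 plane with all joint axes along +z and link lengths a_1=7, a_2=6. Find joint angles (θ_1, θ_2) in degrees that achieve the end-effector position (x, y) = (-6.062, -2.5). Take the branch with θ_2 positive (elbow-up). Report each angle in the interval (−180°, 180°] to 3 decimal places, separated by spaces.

150.000 120.002

cos θ_2 = (42.9978−7²−6²)/(2·7·6) = -0.5000; θ_2 = 120.0017° (elbow-up)
β = atan2(-2.5000,-6.0620) = -157.5885°; ψ = atan2(5.1961,3.9998) = 52.4115°
θ_1 = β − ψ = -210.0000°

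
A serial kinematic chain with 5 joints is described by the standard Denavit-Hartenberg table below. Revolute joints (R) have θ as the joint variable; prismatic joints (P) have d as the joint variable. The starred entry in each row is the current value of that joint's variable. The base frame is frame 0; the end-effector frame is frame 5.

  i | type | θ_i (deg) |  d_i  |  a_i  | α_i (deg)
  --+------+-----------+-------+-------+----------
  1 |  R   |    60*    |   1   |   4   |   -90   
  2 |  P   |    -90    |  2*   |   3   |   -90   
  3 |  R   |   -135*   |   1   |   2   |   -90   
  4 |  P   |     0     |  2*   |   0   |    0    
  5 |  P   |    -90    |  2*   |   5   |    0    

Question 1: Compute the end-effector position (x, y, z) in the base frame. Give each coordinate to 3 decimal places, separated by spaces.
-0.406 11.782 5.414

after link 1: o_1 = (2.0000, 3.4641, 1.0000)
after link 2: o_2 = (0.2679, 4.4641, 4.0000)
after link 3: o_3 = (-0.4568, 6.0372, 2.5858)
after link 4: o_4 = (-1.6815, 6.7443, 4.0000)
after link 5: o_5 = (-0.4063, 11.7816, 5.4142)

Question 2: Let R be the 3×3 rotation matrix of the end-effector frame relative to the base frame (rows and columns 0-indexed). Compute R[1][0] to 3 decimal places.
0.866

End-effector x-axis (col 0 of R) = (0.5000,0.8660,-0.0000)
R[1][0] = 0.8660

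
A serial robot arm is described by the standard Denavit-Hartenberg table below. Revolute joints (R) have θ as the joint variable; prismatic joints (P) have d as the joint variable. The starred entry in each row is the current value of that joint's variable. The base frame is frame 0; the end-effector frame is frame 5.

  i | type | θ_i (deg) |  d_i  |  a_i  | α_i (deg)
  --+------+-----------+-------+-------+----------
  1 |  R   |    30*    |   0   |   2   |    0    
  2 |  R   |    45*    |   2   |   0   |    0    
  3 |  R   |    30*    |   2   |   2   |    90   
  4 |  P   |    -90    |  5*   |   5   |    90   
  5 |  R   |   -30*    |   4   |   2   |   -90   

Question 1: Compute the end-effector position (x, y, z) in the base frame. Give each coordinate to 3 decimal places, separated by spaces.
after link 1: o_1 = (1.7321, 1.0000, 0.0000)
after link 2: o_2 = (1.7321, 1.0000, 2.0000)
after link 3: o_3 = (1.2144, 2.9319, 4.0000)
after link 4: o_4 = (6.0440, 4.2259, -1.0000)
after link 5: o_5 = (6.1134, 0.1034, -2.7321)

6.113 0.103 -2.732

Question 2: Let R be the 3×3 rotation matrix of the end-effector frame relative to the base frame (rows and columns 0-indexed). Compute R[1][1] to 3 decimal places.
0.966

End-effector y-axis (col 1 of R) = (-0.2588,0.9659,0.0000)
R[1][1] = 0.9659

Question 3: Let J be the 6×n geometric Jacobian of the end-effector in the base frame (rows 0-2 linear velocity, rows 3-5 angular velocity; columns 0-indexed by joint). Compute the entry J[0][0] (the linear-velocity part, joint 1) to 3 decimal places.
axis z_0 = ẑ; lever o_n−o_0 = (6.1134,0.1034,-2.7321)
cross product → J_v[:, 0] = (-0.1034,6.1134,0.0000)
J_ω[:, 0] = z_0
entry J[0][0] = -0.1034

-0.103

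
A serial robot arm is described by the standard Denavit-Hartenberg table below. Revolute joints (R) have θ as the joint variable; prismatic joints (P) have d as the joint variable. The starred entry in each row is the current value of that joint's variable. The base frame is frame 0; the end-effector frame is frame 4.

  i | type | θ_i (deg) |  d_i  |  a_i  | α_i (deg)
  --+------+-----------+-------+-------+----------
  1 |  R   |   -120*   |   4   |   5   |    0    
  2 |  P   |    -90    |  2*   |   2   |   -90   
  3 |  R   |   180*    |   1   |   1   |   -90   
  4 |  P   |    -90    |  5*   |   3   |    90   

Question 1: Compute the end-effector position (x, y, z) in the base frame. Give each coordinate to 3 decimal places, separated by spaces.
-5.366 -7.294 11.000

after link 1: o_1 = (-2.5000, -4.3301, 4.0000)
after link 2: o_2 = (-4.2321, -3.3301, 6.0000)
after link 3: o_3 = (-3.8660, -4.6962, 6.0000)
after link 4: o_4 = (-5.3660, -7.2942, 11.0000)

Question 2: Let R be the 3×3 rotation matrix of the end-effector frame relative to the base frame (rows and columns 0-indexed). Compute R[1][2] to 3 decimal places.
End-effector z-axis (col 2 of R) = (-0.8660,0.5000,0.0000)
R[1][2] = 0.5000

0.500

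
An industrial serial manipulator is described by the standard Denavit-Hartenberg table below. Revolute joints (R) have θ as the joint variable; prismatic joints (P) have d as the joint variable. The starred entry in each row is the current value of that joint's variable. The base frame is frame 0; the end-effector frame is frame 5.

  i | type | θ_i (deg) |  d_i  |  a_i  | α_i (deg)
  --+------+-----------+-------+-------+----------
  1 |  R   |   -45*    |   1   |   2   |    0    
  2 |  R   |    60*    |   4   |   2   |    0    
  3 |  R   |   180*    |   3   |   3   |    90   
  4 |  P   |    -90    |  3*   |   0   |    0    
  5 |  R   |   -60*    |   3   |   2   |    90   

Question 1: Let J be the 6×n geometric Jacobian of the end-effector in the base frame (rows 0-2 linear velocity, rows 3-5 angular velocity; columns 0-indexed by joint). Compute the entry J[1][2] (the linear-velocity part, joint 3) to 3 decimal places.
axis z_2 = (0.0000,0.0000,1.0000); lever o_n−o_2 = (-2.7777,5.4674,2.0000)
cross product → J_v[:, 2] = (-5.4674,-2.7777,0.0000)
J_ω[:, 2] = z_2
entry J[1][2] = -2.7777

-2.778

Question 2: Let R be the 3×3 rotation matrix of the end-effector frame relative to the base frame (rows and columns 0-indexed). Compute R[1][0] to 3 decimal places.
0.224

End-effector x-axis (col 0 of R) = (0.8365,0.2241,-0.5000)
R[1][0] = 0.2241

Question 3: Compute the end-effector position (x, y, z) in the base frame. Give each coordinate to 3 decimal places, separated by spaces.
0.568 4.571 7.000

after link 1: o_1 = (1.4142, -1.4142, 1.0000)
after link 2: o_2 = (3.3461, -0.8966, 5.0000)
after link 3: o_3 = (0.4483, -1.6730, 8.0000)
after link 4: o_4 = (-0.3282, 1.2247, 8.0000)
after link 5: o_5 = (0.5684, 4.5708, 7.0000)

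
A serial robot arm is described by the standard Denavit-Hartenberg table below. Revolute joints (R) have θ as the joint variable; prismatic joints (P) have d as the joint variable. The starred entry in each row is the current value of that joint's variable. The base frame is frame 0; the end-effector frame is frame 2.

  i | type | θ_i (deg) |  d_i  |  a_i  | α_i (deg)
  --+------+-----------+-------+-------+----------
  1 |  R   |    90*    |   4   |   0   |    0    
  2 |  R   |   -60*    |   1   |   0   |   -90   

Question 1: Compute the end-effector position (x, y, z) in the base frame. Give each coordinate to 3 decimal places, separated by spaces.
0.000 0.000 5.000

after link 1: o_1 = (0.0000, 0.0000, 4.0000)
after link 2: o_2 = (0.0000, 0.0000, 5.0000)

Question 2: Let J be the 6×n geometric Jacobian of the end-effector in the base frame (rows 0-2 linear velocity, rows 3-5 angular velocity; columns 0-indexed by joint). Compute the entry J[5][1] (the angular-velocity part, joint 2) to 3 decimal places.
1.000

axis z_1 = (0.0000,0.0000,1.0000); lever o_n−o_1 = (0.0000,0.0000,1.0000)
cross product → J_v[:, 1] = (0.0000,0.0000,0.0000)
J_ω[:, 1] = z_1
entry J[5][1] = 1.0000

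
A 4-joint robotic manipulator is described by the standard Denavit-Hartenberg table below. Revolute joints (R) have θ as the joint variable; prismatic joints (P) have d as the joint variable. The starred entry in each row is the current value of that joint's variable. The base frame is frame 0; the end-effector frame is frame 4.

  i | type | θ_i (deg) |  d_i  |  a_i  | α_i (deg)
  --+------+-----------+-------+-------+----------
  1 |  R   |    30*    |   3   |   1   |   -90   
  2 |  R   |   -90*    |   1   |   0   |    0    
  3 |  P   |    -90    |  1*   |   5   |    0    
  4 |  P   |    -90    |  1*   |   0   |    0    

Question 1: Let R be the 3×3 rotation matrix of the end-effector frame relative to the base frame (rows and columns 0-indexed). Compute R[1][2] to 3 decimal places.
End-effector z-axis (col 2 of R) = (-0.5000,0.8660,0.0000)
R[1][2] = 0.8660

0.866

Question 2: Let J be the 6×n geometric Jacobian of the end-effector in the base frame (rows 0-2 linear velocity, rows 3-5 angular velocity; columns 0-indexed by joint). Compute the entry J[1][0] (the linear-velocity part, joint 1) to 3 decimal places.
-4.964

axis z_0 = ẑ; lever o_n−o_0 = (-4.9641,0.5981,3.0000)
cross product → J_v[:, 0] = (-0.5981,-4.9641,0.0000)
J_ω[:, 0] = z_0
entry J[1][0] = -4.9641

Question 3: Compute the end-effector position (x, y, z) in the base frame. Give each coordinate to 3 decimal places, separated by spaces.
after link 1: o_1 = (0.8660, 0.5000, 3.0000)
after link 2: o_2 = (0.3660, 1.3660, 3.0000)
after link 3: o_3 = (-4.4641, -0.2679, 3.0000)
after link 4: o_4 = (-4.9641, 0.5981, 3.0000)

-4.964 0.598 3.000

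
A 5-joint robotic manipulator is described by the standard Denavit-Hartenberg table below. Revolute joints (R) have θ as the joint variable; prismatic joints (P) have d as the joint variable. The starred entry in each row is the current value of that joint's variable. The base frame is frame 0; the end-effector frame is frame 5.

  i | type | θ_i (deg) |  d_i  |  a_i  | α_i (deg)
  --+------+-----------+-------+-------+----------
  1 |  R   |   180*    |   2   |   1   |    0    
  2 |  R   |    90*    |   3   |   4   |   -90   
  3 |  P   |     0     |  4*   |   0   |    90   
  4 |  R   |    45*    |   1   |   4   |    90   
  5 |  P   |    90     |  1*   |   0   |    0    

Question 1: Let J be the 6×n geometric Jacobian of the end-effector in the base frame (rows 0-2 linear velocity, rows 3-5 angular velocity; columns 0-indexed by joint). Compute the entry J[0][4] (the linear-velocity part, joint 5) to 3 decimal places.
prismatic axis z_4 = (-0.7071,-0.7071,0.0000)
J_v[:, 4] = z_4; J_ω[:, 4] = (0,0,0)
entry J[0][4] = -0.7071

-0.707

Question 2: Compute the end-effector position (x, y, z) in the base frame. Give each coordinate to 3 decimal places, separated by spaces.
5.121 -7.536 6.000

after link 1: o_1 = (-1.0000, 0.0000, 2.0000)
after link 2: o_2 = (-1.0000, -4.0000, 5.0000)
after link 3: o_3 = (3.0000, -4.0000, 5.0000)
after link 4: o_4 = (5.8284, -6.8284, 6.0000)
after link 5: o_5 = (5.1213, -7.5355, 6.0000)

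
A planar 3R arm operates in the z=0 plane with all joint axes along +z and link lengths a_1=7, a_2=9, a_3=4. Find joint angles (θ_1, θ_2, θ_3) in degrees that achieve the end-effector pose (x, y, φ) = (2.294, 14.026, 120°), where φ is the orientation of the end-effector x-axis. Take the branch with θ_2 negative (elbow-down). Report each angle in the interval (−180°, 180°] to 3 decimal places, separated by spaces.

120.003 -90.004 90.001

wrist centre = target − a_3·(cos φ, sin φ) = (4.2940, 10.5619)
cos θ_2 = (129.9921−7²−9²)/(2·7·9) = -0.0001; θ_2 = -90.0036° (elbow-down)
β = atan2(10.5619,4.2940) = 67.8755°; ψ = atan2(-9.0000,6.9994) = -52.1272°
θ_1 = β − ψ = 120.0028°
θ_3 = φ − θ_1 − θ_2 = 90.0008° (wrapped to (-180°,180°])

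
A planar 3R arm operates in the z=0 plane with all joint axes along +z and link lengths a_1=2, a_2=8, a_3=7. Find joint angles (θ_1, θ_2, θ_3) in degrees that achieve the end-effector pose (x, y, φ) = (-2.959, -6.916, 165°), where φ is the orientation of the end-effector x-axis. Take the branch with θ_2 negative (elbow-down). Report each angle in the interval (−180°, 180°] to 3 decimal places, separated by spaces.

-30.012 -44.988 -120.001

wrist centre = target − a_3·(cos φ, sin φ) = (3.8025, -8.7277)
cos θ_2 = (90.6322−2²−8²)/(2·2·8) = 0.7073; θ_2 = -44.9879° (elbow-down)
β = atan2(-8.7277,3.8025) = -66.4583°; ψ = atan2(-5.6557,7.6580) = -36.4468°
θ_1 = β − ψ = -30.0115°
θ_3 = φ − θ_1 − θ_2 = -120.0006° (wrapped to (-180°,180°])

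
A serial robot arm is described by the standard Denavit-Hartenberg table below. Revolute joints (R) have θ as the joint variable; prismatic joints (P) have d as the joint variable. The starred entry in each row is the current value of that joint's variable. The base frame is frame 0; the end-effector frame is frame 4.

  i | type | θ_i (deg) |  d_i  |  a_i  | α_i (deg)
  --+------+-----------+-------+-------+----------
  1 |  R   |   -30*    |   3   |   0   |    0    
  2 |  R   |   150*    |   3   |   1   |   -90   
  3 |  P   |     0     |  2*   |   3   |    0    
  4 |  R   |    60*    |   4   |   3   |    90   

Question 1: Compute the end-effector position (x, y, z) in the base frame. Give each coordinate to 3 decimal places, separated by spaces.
-7.946 1.763 3.402

after link 1: o_1 = (0.0000, 0.0000, 3.0000)
after link 2: o_2 = (-0.5000, 0.8660, 6.0000)
after link 3: o_3 = (-3.7321, 2.4641, 6.0000)
after link 4: o_4 = (-7.9462, 1.7631, 3.4019)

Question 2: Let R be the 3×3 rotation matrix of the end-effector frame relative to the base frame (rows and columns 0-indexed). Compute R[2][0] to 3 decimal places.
-0.866

End-effector x-axis (col 0 of R) = (-0.2500,0.4330,-0.8660)
R[2][0] = -0.8660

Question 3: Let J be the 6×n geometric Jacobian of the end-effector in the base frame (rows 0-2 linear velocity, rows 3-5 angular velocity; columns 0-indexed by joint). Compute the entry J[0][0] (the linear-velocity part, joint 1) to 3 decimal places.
-1.763

axis z_0 = ẑ; lever o_n−o_0 = (-7.9462,1.7631,3.4019)
cross product → J_v[:, 0] = (-1.7631,-7.9462,0.0000)
J_ω[:, 0] = z_0
entry J[0][0] = -1.7631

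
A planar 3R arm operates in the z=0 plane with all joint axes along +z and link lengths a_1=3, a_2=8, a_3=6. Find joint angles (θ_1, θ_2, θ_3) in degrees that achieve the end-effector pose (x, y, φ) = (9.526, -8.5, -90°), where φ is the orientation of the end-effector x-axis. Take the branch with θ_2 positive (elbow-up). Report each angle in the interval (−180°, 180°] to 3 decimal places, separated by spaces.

wrist centre = target − a_3·(cos φ, sin φ) = (9.5260, -2.5000)
cos θ_2 = (96.9947−3²−8²)/(2·3·8) = 0.4999; θ_2 = 60.0073° (elbow-up)
β = atan2(-2.5000,9.5260) = -14.7051°; ψ = atan2(6.9287,6.9991) = 44.7104°
θ_1 = β − ψ = -59.4155°
θ_3 = φ − θ_1 − θ_2 = -90.5919° (wrapped to (-180°,180°])

-59.415 60.007 -90.592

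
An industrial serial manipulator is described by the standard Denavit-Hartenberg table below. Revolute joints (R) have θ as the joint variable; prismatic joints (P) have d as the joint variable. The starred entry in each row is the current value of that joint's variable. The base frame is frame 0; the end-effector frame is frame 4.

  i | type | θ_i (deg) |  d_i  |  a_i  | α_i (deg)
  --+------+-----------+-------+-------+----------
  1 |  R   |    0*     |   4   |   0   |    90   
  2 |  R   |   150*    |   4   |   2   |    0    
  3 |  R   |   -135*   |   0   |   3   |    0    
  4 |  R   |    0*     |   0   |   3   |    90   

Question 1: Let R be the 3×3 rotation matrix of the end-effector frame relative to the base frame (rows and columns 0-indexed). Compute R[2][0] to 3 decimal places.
End-effector x-axis (col 0 of R) = (0.9659,0.0000,0.2588)
R[2][0] = 0.2588

0.259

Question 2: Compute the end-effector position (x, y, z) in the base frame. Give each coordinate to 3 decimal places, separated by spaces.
after link 1: o_1 = (0.0000, 0.0000, 4.0000)
after link 2: o_2 = (-1.7321, -4.0000, 5.0000)
after link 3: o_3 = (1.1657, -4.0000, 5.7765)
after link 4: o_4 = (4.0635, -4.0000, 6.5529)

4.064 -4.000 6.553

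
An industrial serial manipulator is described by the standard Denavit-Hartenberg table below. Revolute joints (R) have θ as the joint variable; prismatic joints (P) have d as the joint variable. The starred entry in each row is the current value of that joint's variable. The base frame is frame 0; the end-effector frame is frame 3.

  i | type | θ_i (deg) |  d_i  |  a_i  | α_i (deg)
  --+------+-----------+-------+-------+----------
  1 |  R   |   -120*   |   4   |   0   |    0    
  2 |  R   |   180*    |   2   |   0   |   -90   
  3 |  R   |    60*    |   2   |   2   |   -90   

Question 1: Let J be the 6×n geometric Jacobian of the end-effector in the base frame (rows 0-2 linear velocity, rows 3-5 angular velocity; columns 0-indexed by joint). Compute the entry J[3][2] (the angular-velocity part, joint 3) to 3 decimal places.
axis z_2 = (-0.8660,0.5000,0.0000); lever o_n−o_2 = (-1.2321,1.8660,-1.7321)
cross product → J_v[:, 2] = (-0.8660,-1.5000,-1.0000)
J_ω[:, 2] = z_2
entry J[3][2] = -0.8660

-0.866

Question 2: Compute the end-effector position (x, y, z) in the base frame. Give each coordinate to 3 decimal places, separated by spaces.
-1.232 1.866 4.268

after link 1: o_1 = (0.0000, 0.0000, 4.0000)
after link 2: o_2 = (0.0000, 0.0000, 6.0000)
after link 3: o_3 = (-1.2321, 1.8660, 4.2679)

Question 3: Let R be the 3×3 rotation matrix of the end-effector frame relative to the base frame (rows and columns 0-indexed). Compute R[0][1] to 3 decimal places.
End-effector y-axis (col 1 of R) = (0.8660,-0.5000,-0.0000)
R[0][1] = 0.8660

0.866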